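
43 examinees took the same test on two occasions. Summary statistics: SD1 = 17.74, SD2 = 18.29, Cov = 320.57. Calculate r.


r = cov(X,Y) / (SD_X * SD_Y)
r = 320.57 / (17.74 * 18.29)
r = 320.57 / 324.4646
r = 0.988

0.988


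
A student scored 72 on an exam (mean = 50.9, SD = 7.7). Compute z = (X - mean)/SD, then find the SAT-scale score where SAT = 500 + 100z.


z = (X - mean) / SD = (72 - 50.9) / 7.7
z = 21.1 / 7.7
z = 2.7403
SAT-scale = SAT = 500 + 100z
Carry z at full precision (z = 21.1 / 7.7) into the conversion:
SAT-scale = 500 + 100 * (21.1 / 7.7) = 500 + 2110 / 7.7
SAT-scale = 500 + 274.026
SAT-scale = 774.026

774.026


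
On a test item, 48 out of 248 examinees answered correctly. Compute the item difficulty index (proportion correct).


Item difficulty p = number correct / total examinees
p = 48 / 248
p = 0.1935

0.1935


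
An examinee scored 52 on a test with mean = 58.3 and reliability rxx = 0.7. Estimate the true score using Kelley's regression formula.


T_est = rxx * X + (1 - rxx) * mean
T_est = 0.7 * 52 + 0.3 * 58.3
T_est = 36.4 + 17.49
T_est = 53.89

53.89


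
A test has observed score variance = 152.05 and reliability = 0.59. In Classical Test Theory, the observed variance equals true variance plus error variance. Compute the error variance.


var_true = rxx * var_obs = 0.59 * 152.05 = 89.7095
var_error = var_obs - var_true
var_error = 152.05 - 89.7095
var_error = 62.3405

62.3405


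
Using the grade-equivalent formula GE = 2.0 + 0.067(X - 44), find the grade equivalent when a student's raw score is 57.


raw - median = 57 - 44 = 13
slope * diff = 0.067 * 13 = 0.871
GE = 2.0 + 0.871
GE = 2.871

2.871


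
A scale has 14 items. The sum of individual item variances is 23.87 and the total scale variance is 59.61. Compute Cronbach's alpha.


alpha = (k/(k-1)) * (1 - sum(si^2)/s_total^2)
= (14/13) * (1 - 23.87/59.61)
alpha = 0.6457

0.6457


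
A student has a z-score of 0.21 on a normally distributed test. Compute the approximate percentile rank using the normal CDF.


CDF(z) = 0.5 * (1 + erf(z/sqrt(2)))
erf(0.1485) = 0.1663
CDF = 0.5832
Percentile rank = 0.5832 * 100 = 58.32

58.32


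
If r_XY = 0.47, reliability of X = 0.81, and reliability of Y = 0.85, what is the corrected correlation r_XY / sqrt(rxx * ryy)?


r_corrected = rxy / sqrt(rxx * ryy)
= 0.47 / sqrt(0.81 * 0.85)
= 0.47 / sqrt(0.6885)
= 0.47 / 0.829759
r_corrected = 0.5664

0.5664


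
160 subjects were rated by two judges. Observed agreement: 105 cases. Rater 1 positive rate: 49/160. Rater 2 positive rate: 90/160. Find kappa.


P_o = 105/160 = 0.65625
P_e = (49*90 + 111*70) / 25600 = 0.475781
kappa = (P_o - P_e) / (1 - P_e)
kappa = (0.65625 - 0.475781) / (1 - 0.475781)
kappa = 0.3443

0.3443


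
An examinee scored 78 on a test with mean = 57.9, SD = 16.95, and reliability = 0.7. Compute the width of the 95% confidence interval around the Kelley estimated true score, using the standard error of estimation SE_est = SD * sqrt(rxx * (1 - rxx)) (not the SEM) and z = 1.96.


True score estimate = 0.7*78 + 0.3*57.9 = 71.97
SE_est = SD * sqrt(rxx * (1 - rxx)) = 16.95 * sqrt(0.7 * 0.3) = 16.95 * sqrt(0.21) = 7.767466
CI = T_est +/- z * SE_est, so width = 2 * z * SE_est = 2 * 1.96 * 7.767466
Width = 30.4485

30.4485


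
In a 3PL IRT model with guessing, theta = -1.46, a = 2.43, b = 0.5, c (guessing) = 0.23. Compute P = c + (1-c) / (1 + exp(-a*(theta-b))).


logit = 2.43*(-1.46 - 0.5) = -4.7628
P* = 1/(1 + exp(--4.7628)) = 0.0085
P = 0.23 + (1 - 0.23) * 0.0085
P = 0.2365

0.2365


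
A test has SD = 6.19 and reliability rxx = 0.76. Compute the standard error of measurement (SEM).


SEM = SD * sqrt(1 - rxx)
SEM = 6.19 * sqrt(1 - 0.76)
SEM = 6.19 * sqrt(0.24) = 6.19 * 0.489898
SEM = 3.0325

3.0325


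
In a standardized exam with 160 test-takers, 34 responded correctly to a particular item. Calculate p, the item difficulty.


Item difficulty p = number correct / total examinees
p = 34 / 160
p = 0.2125

0.2125


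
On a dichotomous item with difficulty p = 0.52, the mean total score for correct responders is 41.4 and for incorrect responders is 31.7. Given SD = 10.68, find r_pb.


q = 1 - p = 0.48
rpb = ((M1 - M0) / SD) * sqrt(p * q)
rpb = ((41.4 - 31.7) / 10.68) * sqrt(0.52 * 0.48)
rpb = 0.4538

0.4538


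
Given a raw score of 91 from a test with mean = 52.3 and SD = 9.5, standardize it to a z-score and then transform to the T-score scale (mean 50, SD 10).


z = (X - mean) / SD = (91 - 52.3) / 9.5
z = 38.7 / 9.5
z = 4.0737
T-score = T = 50 + 10z
Carry z at full precision (z = 38.7 / 9.5) into the conversion:
T-score = 50 + 10 * (38.7 / 9.5) = 50 + 387 / 9.5
T-score = 50 + 40.7368
T-score = 90.7368

90.7368


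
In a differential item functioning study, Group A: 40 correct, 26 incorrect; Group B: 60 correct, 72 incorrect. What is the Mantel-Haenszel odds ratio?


Odds_A = 40/26 = 1.5385
Odds_B = 60/72 = 0.8333
OR = Odds_A / Odds_B = 1.5385 / 0.8333
Exactly, OR = (40 * 72) / (26 * 60) = 2880 / 1560
OR = 1.8462

1.8462


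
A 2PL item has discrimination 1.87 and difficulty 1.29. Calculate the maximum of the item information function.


For 2PL, max info at theta = b = 1.29
I_max = a^2 / 4 = 1.87^2 / 4
= 3.4969 / 4
I_max = 0.8742

0.8742


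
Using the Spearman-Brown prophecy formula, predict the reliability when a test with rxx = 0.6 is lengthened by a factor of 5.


r_new = (n * rxx) / (1 + (n-1) * rxx)
r_new = (5 * 0.6) / (1 + 4 * 0.6)
r_new = 3.0 / 3.4
r_new = 0.8824

0.8824


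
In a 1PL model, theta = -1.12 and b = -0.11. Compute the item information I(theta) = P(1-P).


P = 1/(1+exp(-(-1.12--0.11))) = 0.267
I = P*(1-P) = 0.267 * 0.733
I = 0.1957

0.1957


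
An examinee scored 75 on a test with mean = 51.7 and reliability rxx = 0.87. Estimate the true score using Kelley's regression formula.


T_est = rxx * X + (1 - rxx) * mean
T_est = 0.87 * 75 + 0.13 * 51.7
T_est = 65.25 + 6.721
T_est = 71.971

71.971


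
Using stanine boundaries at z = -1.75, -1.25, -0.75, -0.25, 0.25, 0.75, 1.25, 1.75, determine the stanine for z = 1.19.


Stanine boundaries: [-1.75, -1.25, -0.75, -0.25, 0.25, 0.75, 1.25, 1.75]
z = 1.19
Check each boundary:
  z >= -1.75 -> could be stanine 2
  z >= -1.25 -> could be stanine 3
  z >= -0.75 -> could be stanine 4
  z >= -0.25 -> could be stanine 5
  z >= 0.25 -> could be stanine 6
  z >= 0.75 -> could be stanine 7
  z < 1.25
  z < 1.75
Highest qualifying boundary gives stanine = 7

7


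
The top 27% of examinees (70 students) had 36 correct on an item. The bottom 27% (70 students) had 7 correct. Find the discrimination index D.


p_upper = 36/70 = 0.5143
p_lower = 7/70 = 0.1
D = 0.5143 - 0.1 = 0.4143

0.4143


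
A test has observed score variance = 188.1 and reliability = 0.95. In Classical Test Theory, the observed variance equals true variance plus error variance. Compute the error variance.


var_true = rxx * var_obs = 0.95 * 188.1 = 178.695
var_error = var_obs - var_true
var_error = 188.1 - 178.695
var_error = 9.405

9.405


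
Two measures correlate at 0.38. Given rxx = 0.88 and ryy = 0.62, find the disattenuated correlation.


r_corrected = rxy / sqrt(rxx * ryy)
= 0.38 / sqrt(0.88 * 0.62)
= 0.38 / sqrt(0.5456)
= 0.38 / 0.738647
r_corrected = 0.5145

0.5145


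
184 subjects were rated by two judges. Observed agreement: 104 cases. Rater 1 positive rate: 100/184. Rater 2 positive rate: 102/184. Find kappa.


P_o = 104/184 = 0.565217
P_e = (100*102 + 84*82) / 33856 = 0.504726
kappa = (P_o - P_e) / (1 - P_e)
kappa = (0.565217 - 0.504726) / (1 - 0.504726)
kappa = 0.1221

0.1221


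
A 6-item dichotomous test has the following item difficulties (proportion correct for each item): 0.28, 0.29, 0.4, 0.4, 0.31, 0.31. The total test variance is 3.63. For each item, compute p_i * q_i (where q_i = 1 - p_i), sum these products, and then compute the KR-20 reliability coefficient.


For each item, compute p_i * q_i:
  Item 1: 0.28 * 0.72 = 0.2016
  Item 2: 0.29 * 0.71 = 0.2059
  Item 3: 0.4 * 0.6 = 0.24
  Item 4: 0.4 * 0.6 = 0.24
  Item 5: 0.31 * 0.69 = 0.2139
  Item 6: 0.31 * 0.69 = 0.2139
Sum(p_i * q_i) = 0.2016 + 0.2059 + 0.24 + 0.24 + 0.2139 + 0.2139 = 1.3153
KR-20 = (k/(k-1)) * (1 - Sum(p_i*q_i) / Var_total)
= (6/5) * (1 - 1.3153/3.63)
= 1.2 * 0.6377
KR-20 = 0.7652

0.7652


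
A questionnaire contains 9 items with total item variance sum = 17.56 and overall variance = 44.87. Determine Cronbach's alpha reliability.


alpha = (k/(k-1)) * (1 - sum(si^2)/s_total^2)
= (9/8) * (1 - 17.56/44.87)
alpha = 0.6847

0.6847


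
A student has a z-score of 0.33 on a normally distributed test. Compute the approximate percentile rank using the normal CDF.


CDF(z) = 0.5 * (1 + erf(z/sqrt(2)))
erf(0.2333) = 0.2586
CDF = 0.6293
Percentile rank = 0.6293 * 100 = 62.93

62.93


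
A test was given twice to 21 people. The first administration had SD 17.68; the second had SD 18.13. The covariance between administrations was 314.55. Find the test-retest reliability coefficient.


r = cov(X,Y) / (SD_X * SD_Y)
r = 314.55 / (17.68 * 18.13)
r = 314.55 / 320.5384
r = 0.9813

0.9813


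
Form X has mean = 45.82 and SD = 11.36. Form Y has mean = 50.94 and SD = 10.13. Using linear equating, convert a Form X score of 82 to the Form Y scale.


slope = SD_Y / SD_X = 10.13 / 11.36 ~ 0.8917
intercept = mean_Y - slope * mean_X = 50.94 - (10.13 / 11.36) * 45.82 ~ 10.0811
Y = slope * X + intercept. To avoid rounding drift from the rounded slope/intercept, evaluate the equivalent form Y = mean_Y + SD_Y * (X - mean_X) / SD_X at full precision:
Y = 50.94 + 10.13 * (82 - 45.82) / 11.36
Y = 50.94 + 10.13 * 36.18 / 11.36
Y = 50.94 + 366.5034 / 11.36
Y = 50.94 + 32.2626
Y = 83.2026

83.2026


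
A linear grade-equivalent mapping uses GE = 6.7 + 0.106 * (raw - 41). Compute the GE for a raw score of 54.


raw - median = 54 - 41 = 13
slope * diff = 0.106 * 13 = 1.378
GE = 6.7 + 1.378
GE = 8.078

8.078


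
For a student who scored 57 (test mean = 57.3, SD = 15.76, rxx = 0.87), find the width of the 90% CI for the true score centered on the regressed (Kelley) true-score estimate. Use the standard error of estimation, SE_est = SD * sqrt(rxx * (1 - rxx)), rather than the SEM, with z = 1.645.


True score estimate = 0.87*57 + 0.13*57.3 = 57.039
SE_est = SD * sqrt(rxx * (1 - rxx)) = 15.76 * sqrt(0.87 * 0.13) = 15.76 * sqrt(0.1131) = 5.300142
CI = T_est +/- z * SE_est, so width = 2 * z * SE_est = 2 * 1.645 * 5.300142
Width = 17.4375

17.4375


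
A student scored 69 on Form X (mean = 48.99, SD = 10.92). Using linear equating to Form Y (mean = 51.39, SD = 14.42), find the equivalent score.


slope = SD_Y / SD_X = 14.42 / 10.92 ~ 1.3205
intercept = mean_Y - slope * mean_X = 51.39 - (14.42 / 10.92) * 48.99 ~ -13.3019
Y = slope * X + intercept. To avoid rounding drift from the rounded slope/intercept, evaluate the equivalent form Y = mean_Y + SD_Y * (X - mean_X) / SD_X at full precision:
Y = 51.39 + 14.42 * (69 - 48.99) / 10.92
Y = 51.39 + 14.42 * 20.01 / 10.92
Y = 51.39 + 288.5442 / 10.92
Y = 51.39 + 26.4235
Y = 77.8135

77.8135


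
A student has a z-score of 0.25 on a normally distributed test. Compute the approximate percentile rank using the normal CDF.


CDF(z) = 0.5 * (1 + erf(z/sqrt(2)))
erf(0.1768) = 0.1974
CDF = 0.5987
Percentile rank = 0.5987 * 100 = 59.87

59.87


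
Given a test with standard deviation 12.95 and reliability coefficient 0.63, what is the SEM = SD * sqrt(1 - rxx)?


SEM = SD * sqrt(1 - rxx)
SEM = 12.95 * sqrt(1 - 0.63)
SEM = 12.95 * sqrt(0.37) = 12.95 * 0.608276
SEM = 7.8772

7.8772


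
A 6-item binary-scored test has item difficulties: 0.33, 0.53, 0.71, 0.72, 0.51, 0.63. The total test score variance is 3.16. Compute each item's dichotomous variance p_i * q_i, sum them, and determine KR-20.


For each item, compute p_i * q_i:
  Item 1: 0.33 * 0.67 = 0.2211
  Item 2: 0.53 * 0.47 = 0.2491
  Item 3: 0.71 * 0.29 = 0.2059
  Item 4: 0.72 * 0.28 = 0.2016
  Item 5: 0.51 * 0.49 = 0.2499
  Item 6: 0.63 * 0.37 = 0.2331
Sum(p_i * q_i) = 0.2211 + 0.2491 + 0.2059 + 0.2016 + 0.2499 + 0.2331 = 1.3607
KR-20 = (k/(k-1)) * (1 - Sum(p_i*q_i) / Var_total)
= (6/5) * (1 - 1.3607/3.16)
= 1.2 * 0.5694
KR-20 = 0.6833

0.6833


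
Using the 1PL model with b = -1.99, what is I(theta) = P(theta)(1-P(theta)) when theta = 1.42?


P = 1/(1+exp(-(1.42--1.99))) = 0.968
I = P*(1-P) = 0.968 * 0.032
I = 0.031

0.031


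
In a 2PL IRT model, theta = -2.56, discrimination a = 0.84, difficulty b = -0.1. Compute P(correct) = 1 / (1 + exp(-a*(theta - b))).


a*(theta - b) = 0.84 * (-2.56 - -0.1) = -2.0664
exp(--2.0664) = 7.8963
P = 1 / (1 + 7.8963)
P = 0.1124

0.1124


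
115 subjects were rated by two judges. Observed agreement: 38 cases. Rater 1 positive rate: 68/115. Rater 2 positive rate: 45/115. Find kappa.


P_o = 38/115 = 0.330435
P_e = (68*45 + 47*70) / 13225 = 0.480151
kappa = (P_o - P_e) / (1 - P_e)
kappa = (0.330435 - 0.480151) / (1 - 0.480151)
kappa = -0.288

-0.288


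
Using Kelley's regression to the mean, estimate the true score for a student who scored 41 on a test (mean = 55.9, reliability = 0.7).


T_est = rxx * X + (1 - rxx) * mean
T_est = 0.7 * 41 + 0.3 * 55.9
T_est = 28.7 + 16.77
T_est = 45.47

45.47


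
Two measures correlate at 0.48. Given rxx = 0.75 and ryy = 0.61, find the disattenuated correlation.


r_corrected = rxy / sqrt(rxx * ryy)
= 0.48 / sqrt(0.75 * 0.61)
= 0.48 / sqrt(0.4575)
= 0.48 / 0.676387
r_corrected = 0.7097

0.7097


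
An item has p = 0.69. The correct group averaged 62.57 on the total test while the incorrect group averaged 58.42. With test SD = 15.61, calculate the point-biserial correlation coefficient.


q = 1 - p = 0.31
rpb = ((M1 - M0) / SD) * sqrt(p * q)
rpb = ((62.57 - 58.42) / 15.61) * sqrt(0.69 * 0.31)
rpb = 0.123

0.123


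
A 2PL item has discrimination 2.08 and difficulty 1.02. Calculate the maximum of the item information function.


For 2PL, max info at theta = b = 1.02
I_max = a^2 / 4 = 2.08^2 / 4
= 4.3264 / 4
I_max = 1.0816

1.0816


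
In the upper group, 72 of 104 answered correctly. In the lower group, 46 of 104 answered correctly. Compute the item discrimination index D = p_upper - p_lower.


p_upper = 72/104 = 0.6923
p_lower = 46/104 = 0.4423
D = 0.6923 - 0.4423 = 0.25

0.25


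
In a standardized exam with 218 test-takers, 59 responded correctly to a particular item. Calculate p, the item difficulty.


Item difficulty p = number correct / total examinees
p = 59 / 218
p = 0.2706

0.2706


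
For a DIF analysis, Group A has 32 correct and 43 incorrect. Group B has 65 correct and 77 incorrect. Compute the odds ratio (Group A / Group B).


Odds_A = 32/43 = 0.7442
Odds_B = 65/77 = 0.8442
OR = Odds_A / Odds_B = 0.7442 / 0.8442
Exactly, OR = (32 * 77) / (43 * 65) = 2464 / 2795
OR = 0.8816

0.8816


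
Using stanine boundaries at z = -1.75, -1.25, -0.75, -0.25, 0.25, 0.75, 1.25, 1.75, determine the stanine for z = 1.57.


Stanine boundaries: [-1.75, -1.25, -0.75, -0.25, 0.25, 0.75, 1.25, 1.75]
z = 1.57
Check each boundary:
  z >= -1.75 -> could be stanine 2
  z >= -1.25 -> could be stanine 3
  z >= -0.75 -> could be stanine 4
  z >= -0.25 -> could be stanine 5
  z >= 0.25 -> could be stanine 6
  z >= 0.75 -> could be stanine 7
  z >= 1.25 -> could be stanine 8
  z < 1.75
Highest qualifying boundary gives stanine = 8

8


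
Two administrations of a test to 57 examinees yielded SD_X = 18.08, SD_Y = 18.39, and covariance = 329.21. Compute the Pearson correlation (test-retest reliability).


r = cov(X,Y) / (SD_X * SD_Y)
r = 329.21 / (18.08 * 18.39)
r = 329.21 / 332.4912
r = 0.9901

0.9901


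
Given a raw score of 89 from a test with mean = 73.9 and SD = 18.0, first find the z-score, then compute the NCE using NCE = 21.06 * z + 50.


z = (X - mean) / SD = (89 - 73.9) / 18.0
z = 15.1 / 18.0
z = 0.8389
NCE = NCE = 21.06z + 50
Carry z at full precision (z = 15.1 / 18.0) into the conversion:
NCE = 21.06 * (15.1 / 18.0) + 50 = 318.006 / 18.0 + 50
NCE = 17.667 + 50
NCE = 67.667

67.667


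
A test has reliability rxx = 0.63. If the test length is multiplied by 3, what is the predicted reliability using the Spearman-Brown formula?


r_new = (n * rxx) / (1 + (n-1) * rxx)
r_new = (3 * 0.63) / (1 + 2 * 0.63)
r_new = 1.89 / 2.26
r_new = 0.8363

0.8363


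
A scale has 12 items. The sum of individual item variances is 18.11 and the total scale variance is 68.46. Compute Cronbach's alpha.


alpha = (k/(k-1)) * (1 - sum(si^2)/s_total^2)
= (12/11) * (1 - 18.11/68.46)
alpha = 0.8023

0.8023


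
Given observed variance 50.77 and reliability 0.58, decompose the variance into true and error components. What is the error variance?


var_true = rxx * var_obs = 0.58 * 50.77 = 29.4466
var_error = var_obs - var_true
var_error = 50.77 - 29.4466
var_error = 21.3234

21.3234


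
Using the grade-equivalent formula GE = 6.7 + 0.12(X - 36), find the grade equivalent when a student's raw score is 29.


raw - median = 29 - 36 = -7
slope * diff = 0.12 * -7 = -0.84
GE = 6.7 + -0.84
GE = 5.86

5.86


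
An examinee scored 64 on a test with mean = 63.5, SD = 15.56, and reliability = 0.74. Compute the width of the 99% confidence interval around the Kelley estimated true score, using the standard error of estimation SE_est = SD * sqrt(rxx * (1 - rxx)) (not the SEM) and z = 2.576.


True score estimate = 0.74*64 + 0.26*63.5 = 63.87
SE_est = SD * sqrt(rxx * (1 - rxx)) = 15.56 * sqrt(0.74 * 0.26) = 15.56 * sqrt(0.1924) = 6.825149
CI = T_est +/- z * SE_est, so width = 2 * z * SE_est = 2 * 2.576 * 6.825149
Width = 35.1632

35.1632


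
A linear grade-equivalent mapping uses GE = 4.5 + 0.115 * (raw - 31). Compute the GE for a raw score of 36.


raw - median = 36 - 31 = 5
slope * diff = 0.115 * 5 = 0.575
GE = 4.5 + 0.575
GE = 5.075

5.075


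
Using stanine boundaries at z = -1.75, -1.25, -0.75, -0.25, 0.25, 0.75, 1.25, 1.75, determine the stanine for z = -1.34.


Stanine boundaries: [-1.75, -1.25, -0.75, -0.25, 0.25, 0.75, 1.25, 1.75]
z = -1.34
Check each boundary:
  z >= -1.75 -> could be stanine 2
  z < -1.25
  z < -0.75
  z < -0.25
  z < 0.25
  z < 0.75
  z < 1.25
  z < 1.75
Highest qualifying boundary gives stanine = 2

2


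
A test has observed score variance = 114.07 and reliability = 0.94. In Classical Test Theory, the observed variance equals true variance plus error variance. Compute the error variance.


var_true = rxx * var_obs = 0.94 * 114.07 = 107.2258
var_error = var_obs - var_true
var_error = 114.07 - 107.2258
var_error = 6.8442

6.8442


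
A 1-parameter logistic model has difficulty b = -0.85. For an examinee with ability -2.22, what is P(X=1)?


theta - b = -2.22 - -0.85 = -1.37
exp(-(theta - b)) = exp(1.37) = 3.9354
P = 1 / (1 + 3.9354)
P = 0.2026

0.2026


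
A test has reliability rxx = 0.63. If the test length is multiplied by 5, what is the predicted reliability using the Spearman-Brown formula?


r_new = (n * rxx) / (1 + (n-1) * rxx)
r_new = (5 * 0.63) / (1 + 4 * 0.63)
r_new = 3.15 / 3.52
r_new = 0.8949

0.8949


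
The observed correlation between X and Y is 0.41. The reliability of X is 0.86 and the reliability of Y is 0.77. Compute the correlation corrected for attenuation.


r_corrected = rxy / sqrt(rxx * ryy)
= 0.41 / sqrt(0.86 * 0.77)
= 0.41 / sqrt(0.6622)
= 0.41 / 0.813757
r_corrected = 0.5038

0.5038


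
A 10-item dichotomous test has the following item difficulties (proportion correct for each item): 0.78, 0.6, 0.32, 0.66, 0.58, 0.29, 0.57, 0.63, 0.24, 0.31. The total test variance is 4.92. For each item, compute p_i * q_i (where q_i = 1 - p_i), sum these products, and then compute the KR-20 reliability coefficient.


For each item, compute p_i * q_i:
  Item 1: 0.78 * 0.22 = 0.1716
  Item 2: 0.6 * 0.4 = 0.24
  Item 3: 0.32 * 0.68 = 0.2176
  Item 4: 0.66 * 0.34 = 0.2244
  Item 5: 0.58 * 0.42 = 0.2436
  Item 6: 0.29 * 0.71 = 0.2059
  Item 7: 0.57 * 0.43 = 0.2451
  Item 8: 0.63 * 0.37 = 0.2331
  Item 9: 0.24 * 0.76 = 0.1824
  Item 10: 0.31 * 0.69 = 0.2139
Sum(p_i * q_i) = 0.1716 + 0.24 + 0.2176 + 0.2244 + 0.2436 + 0.2059 + 0.2451 + 0.2331 + 0.1824 + 0.2139 = 2.1776
KR-20 = (k/(k-1)) * (1 - Sum(p_i*q_i) / Var_total)
= (10/9) * (1 - 2.1776/4.92)
= 1.1111 * 0.5574
KR-20 = 0.6193

0.6193


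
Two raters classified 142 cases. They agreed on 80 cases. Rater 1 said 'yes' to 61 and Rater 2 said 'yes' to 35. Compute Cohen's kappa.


P_o = 80/142 = 0.56338
P_e = (61*35 + 81*107) / 20164 = 0.535707
kappa = (P_o - P_e) / (1 - P_e)
kappa = (0.56338 - 0.535707) / (1 - 0.535707)
kappa = 0.0596

0.0596


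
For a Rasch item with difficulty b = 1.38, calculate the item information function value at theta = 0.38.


P = 1/(1+exp(-(0.38-1.38))) = 0.2689
I = P*(1-P) = 0.2689 * 0.7311
I = 0.1966

0.1966


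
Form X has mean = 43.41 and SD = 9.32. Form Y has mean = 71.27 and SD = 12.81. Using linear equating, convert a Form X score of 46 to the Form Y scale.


slope = SD_Y / SD_X = 12.81 / 9.32 ~ 1.3745
intercept = mean_Y - slope * mean_X = 71.27 - (12.81 / 9.32) * 43.41 ~ 11.6045
Y = slope * X + intercept. To avoid rounding drift from the rounded slope/intercept, evaluate the equivalent form Y = mean_Y + SD_Y * (X - mean_X) / SD_X at full precision:
Y = 71.27 + 12.81 * (46 - 43.41) / 9.32
Y = 71.27 + 12.81 * 2.59 / 9.32
Y = 71.27 + 33.1779 / 9.32
Y = 71.27 + 3.5599
Y = 74.8299

74.8299


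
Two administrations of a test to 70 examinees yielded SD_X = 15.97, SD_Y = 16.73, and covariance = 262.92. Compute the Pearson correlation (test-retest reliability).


r = cov(X,Y) / (SD_X * SD_Y)
r = 262.92 / (15.97 * 16.73)
r = 262.92 / 267.1781
r = 0.9841

0.9841


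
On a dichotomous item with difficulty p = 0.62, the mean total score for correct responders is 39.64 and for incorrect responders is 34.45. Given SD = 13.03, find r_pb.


q = 1 - p = 0.38
rpb = ((M1 - M0) / SD) * sqrt(p * q)
rpb = ((39.64 - 34.45) / 13.03) * sqrt(0.62 * 0.38)
rpb = 0.1933

0.1933


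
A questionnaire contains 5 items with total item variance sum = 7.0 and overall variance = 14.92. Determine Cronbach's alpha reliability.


alpha = (k/(k-1)) * (1 - sum(si^2)/s_total^2)
= (5/4) * (1 - 7.0/14.92)
alpha = 0.6635

0.6635


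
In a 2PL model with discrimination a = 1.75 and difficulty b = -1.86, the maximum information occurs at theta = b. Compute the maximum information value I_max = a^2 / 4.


For 2PL, max info at theta = b = -1.86
I_max = a^2 / 4 = 1.75^2 / 4
= 3.0625 / 4
I_max = 0.7656

0.7656


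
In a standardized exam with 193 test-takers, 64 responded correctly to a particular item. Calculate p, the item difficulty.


Item difficulty p = number correct / total examinees
p = 64 / 193
p = 0.3316

0.3316


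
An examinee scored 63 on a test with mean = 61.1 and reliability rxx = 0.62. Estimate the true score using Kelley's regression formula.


T_est = rxx * X + (1 - rxx) * mean
T_est = 0.62 * 63 + 0.38 * 61.1
T_est = 39.06 + 23.218
T_est = 62.278

62.278


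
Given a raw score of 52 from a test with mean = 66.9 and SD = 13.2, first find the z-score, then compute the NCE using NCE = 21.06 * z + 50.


z = (X - mean) / SD = (52 - 66.9) / 13.2
z = -14.9 / 13.2
z = -1.1288
NCE = NCE = 21.06z + 50
Carry z at full precision (z = -14.9 / 13.2) into the conversion:
NCE = 21.06 * (-14.9 / 13.2) + 50 = -313.794 / 13.2 + 50
NCE = -23.7723 + 50
NCE = 26.2277

26.2277


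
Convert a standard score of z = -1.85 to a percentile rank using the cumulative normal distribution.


CDF(z) = 0.5 * (1 + erf(z/sqrt(2)))
erf(-1.3081) = -0.9357
CDF = 0.0322
Percentile rank = 0.0322 * 100 = 3.22

3.22


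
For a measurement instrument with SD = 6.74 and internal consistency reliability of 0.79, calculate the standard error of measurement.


SEM = SD * sqrt(1 - rxx)
SEM = 6.74 * sqrt(1 - 0.79)
SEM = 6.74 * sqrt(0.21) = 6.74 * 0.458258
SEM = 3.0887

3.0887


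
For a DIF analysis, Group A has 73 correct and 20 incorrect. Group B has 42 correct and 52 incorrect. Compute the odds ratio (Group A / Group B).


Odds_A = 73/20 = 3.65
Odds_B = 42/52 = 0.8077
OR = Odds_A / Odds_B = 3.65 / 0.8077
Exactly, OR = (73 * 52) / (20 * 42) = 3796 / 840
OR = 4.519

4.519


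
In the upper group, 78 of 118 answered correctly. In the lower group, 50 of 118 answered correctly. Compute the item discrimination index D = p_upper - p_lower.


p_upper = 78/118 = 0.661
p_lower = 50/118 = 0.4237
D = 0.661 - 0.4237 = 0.2373

0.2373


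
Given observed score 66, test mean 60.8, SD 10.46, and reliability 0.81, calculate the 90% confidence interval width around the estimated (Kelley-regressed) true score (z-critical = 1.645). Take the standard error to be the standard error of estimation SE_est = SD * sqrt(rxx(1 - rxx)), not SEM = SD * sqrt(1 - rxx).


True score estimate = 0.81*66 + 0.19*60.8 = 65.012
SE_est = SD * sqrt(rxx * (1 - rxx)) = 10.46 * sqrt(0.81 * 0.19) = 10.46 * sqrt(0.1539) = 4.103467
CI = T_est +/- z * SE_est, so width = 2 * z * SE_est = 2 * 1.645 * 4.103467
Width = 13.5004

13.5004


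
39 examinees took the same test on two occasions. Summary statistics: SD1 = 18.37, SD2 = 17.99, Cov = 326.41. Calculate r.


r = cov(X,Y) / (SD_X * SD_Y)
r = 326.41 / (18.37 * 17.99)
r = 326.41 / 330.4763
r = 0.9877

0.9877


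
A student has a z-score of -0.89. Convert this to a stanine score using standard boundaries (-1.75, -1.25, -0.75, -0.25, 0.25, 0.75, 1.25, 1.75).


Stanine boundaries: [-1.75, -1.25, -0.75, -0.25, 0.25, 0.75, 1.25, 1.75]
z = -0.89
Check each boundary:
  z >= -1.75 -> could be stanine 2
  z >= -1.25 -> could be stanine 3
  z < -0.75
  z < -0.25
  z < 0.25
  z < 0.75
  z < 1.25
  z < 1.75
Highest qualifying boundary gives stanine = 3

3


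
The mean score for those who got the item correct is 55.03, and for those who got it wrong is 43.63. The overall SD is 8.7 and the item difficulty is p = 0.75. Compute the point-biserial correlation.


q = 1 - p = 0.25
rpb = ((M1 - M0) / SD) * sqrt(p * q)
rpb = ((55.03 - 43.63) / 8.7) * sqrt(0.75 * 0.25)
rpb = 0.5674

0.5674


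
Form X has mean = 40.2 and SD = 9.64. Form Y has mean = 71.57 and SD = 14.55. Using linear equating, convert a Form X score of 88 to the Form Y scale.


slope = SD_Y / SD_X = 14.55 / 9.64 ~ 1.5093
intercept = mean_Y - slope * mean_X = 71.57 - (14.55 / 9.64) * 40.2 ~ 10.8947
Y = slope * X + intercept. To avoid rounding drift from the rounded slope/intercept, evaluate the equivalent form Y = mean_Y + SD_Y * (X - mean_X) / SD_X at full precision:
Y = 71.57 + 14.55 * (88 - 40.2) / 9.64
Y = 71.57 + 14.55 * 47.8 / 9.64
Y = 71.57 + 695.49 / 9.64
Y = 71.57 + 72.1463
Y = 143.7163

143.7163


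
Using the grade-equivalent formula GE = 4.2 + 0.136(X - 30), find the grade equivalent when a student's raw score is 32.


raw - median = 32 - 30 = 2
slope * diff = 0.136 * 2 = 0.272
GE = 4.2 + 0.272
GE = 4.472

4.472


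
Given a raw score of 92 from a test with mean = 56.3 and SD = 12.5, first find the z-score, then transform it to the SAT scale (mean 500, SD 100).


z = (X - mean) / SD = (92 - 56.3) / 12.5
z = 35.7 / 12.5
z = 2.856
SAT-scale = SAT = 500 + 100z
Carry z at full precision (z = 35.7 / 12.5) into the conversion:
SAT-scale = 500 + 100 * (35.7 / 12.5) = 500 + 3570 / 12.5
SAT-scale = 500 + 285.6
SAT-scale = 785.6

785.6


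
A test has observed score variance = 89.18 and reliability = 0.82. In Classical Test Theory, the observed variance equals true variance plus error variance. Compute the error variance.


var_true = rxx * var_obs = 0.82 * 89.18 = 73.1276
var_error = var_obs - var_true
var_error = 89.18 - 73.1276
var_error = 16.0524

16.0524


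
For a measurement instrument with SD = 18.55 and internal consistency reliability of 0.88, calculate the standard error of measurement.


SEM = SD * sqrt(1 - rxx)
SEM = 18.55 * sqrt(1 - 0.88)
SEM = 18.55 * sqrt(0.12) = 18.55 * 0.34641
SEM = 6.4259

6.4259


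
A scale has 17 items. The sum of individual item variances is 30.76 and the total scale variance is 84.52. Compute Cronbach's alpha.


alpha = (k/(k-1)) * (1 - sum(si^2)/s_total^2)
= (17/16) * (1 - 30.76/84.52)
alpha = 0.6758

0.6758


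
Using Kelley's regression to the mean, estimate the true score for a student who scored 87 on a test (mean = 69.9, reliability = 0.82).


T_est = rxx * X + (1 - rxx) * mean
T_est = 0.82 * 87 + 0.18 * 69.9
T_est = 71.34 + 12.582
T_est = 83.922

83.922


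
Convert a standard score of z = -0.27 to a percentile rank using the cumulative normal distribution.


CDF(z) = 0.5 * (1 + erf(z/sqrt(2)))
erf(-0.1909) = -0.2128
CDF = 0.3936
Percentile rank = 0.3936 * 100 = 39.36

39.36


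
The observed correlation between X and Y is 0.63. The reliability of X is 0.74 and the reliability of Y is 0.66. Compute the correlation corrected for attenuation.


r_corrected = rxy / sqrt(rxx * ryy)
= 0.63 / sqrt(0.74 * 0.66)
= 0.63 / sqrt(0.4884)
= 0.63 / 0.698856
r_corrected = 0.9015

0.9015


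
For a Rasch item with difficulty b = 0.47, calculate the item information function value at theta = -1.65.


P = 1/(1+exp(-(-1.65-0.47))) = 0.1072
I = P*(1-P) = 0.1072 * 0.8928
I = 0.0957

0.0957


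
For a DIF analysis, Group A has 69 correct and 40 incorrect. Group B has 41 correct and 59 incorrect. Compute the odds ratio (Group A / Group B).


Odds_A = 69/40 = 1.725
Odds_B = 41/59 = 0.6949
OR = Odds_A / Odds_B = 1.725 / 0.6949
Exactly, OR = (69 * 59) / (40 * 41) = 4071 / 1640
OR = 2.4823

2.4823


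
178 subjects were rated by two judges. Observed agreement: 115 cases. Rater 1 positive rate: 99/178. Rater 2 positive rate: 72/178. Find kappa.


P_o = 115/178 = 0.646067
P_e = (99*72 + 79*106) / 31684 = 0.489269
kappa = (P_o - P_e) / (1 - P_e)
kappa = (0.646067 - 0.489269) / (1 - 0.489269)
kappa = 0.307

0.307


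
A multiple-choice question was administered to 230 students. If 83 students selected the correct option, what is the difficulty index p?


Item difficulty p = number correct / total examinees
p = 83 / 230
p = 0.3609

0.3609


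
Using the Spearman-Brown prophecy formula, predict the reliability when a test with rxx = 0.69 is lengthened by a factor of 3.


r_new = (n * rxx) / (1 + (n-1) * rxx)
r_new = (3 * 0.69) / (1 + 2 * 0.69)
r_new = 2.07 / 2.38
r_new = 0.8697

0.8697


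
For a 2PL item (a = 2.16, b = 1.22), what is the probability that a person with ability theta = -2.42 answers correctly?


a*(theta - b) = 2.16 * (-2.42 - 1.22) = -7.8624
exp(--7.8624) = 2597.7475
P = 1 / (1 + 2597.7475)
P = 0.0004

0.0004


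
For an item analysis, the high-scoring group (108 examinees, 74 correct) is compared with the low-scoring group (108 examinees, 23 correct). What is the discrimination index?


p_upper = 74/108 = 0.6852
p_lower = 23/108 = 0.213
D = 0.6852 - 0.213 = 0.4722

0.4722


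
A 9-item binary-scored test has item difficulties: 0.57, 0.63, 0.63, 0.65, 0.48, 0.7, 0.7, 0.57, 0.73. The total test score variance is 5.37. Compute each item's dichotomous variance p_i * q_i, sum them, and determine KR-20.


For each item, compute p_i * q_i:
  Item 1: 0.57 * 0.43 = 0.2451
  Item 2: 0.63 * 0.37 = 0.2331
  Item 3: 0.63 * 0.37 = 0.2331
  Item 4: 0.65 * 0.35 = 0.2275
  Item 5: 0.48 * 0.52 = 0.2496
  Item 6: 0.7 * 0.3 = 0.21
  Item 7: 0.7 * 0.3 = 0.21
  Item 8: 0.57 * 0.43 = 0.2451
  Item 9: 0.73 * 0.27 = 0.1971
Sum(p_i * q_i) = 0.2451 + 0.2331 + 0.2331 + 0.2275 + 0.2496 + 0.21 + 0.21 + 0.2451 + 0.1971 = 2.0506
KR-20 = (k/(k-1)) * (1 - Sum(p_i*q_i) / Var_total)
= (9/8) * (1 - 2.0506/5.37)
= 1.125 * 0.6181
KR-20 = 0.6954

0.6954


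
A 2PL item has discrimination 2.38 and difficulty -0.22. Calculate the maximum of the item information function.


For 2PL, max info at theta = b = -0.22
I_max = a^2 / 4 = 2.38^2 / 4
= 5.6644 / 4
I_max = 1.4161

1.4161


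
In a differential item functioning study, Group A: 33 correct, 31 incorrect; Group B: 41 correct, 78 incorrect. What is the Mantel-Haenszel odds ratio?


Odds_A = 33/31 = 1.0645
Odds_B = 41/78 = 0.5256
OR = Odds_A / Odds_B = 1.0645 / 0.5256
Exactly, OR = (33 * 78) / (31 * 41) = 2574 / 1271
OR = 2.0252

2.0252


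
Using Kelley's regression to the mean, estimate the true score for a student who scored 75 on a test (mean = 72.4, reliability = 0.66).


T_est = rxx * X + (1 - rxx) * mean
T_est = 0.66 * 75 + 0.34 * 72.4
T_est = 49.5 + 24.616
T_est = 74.116

74.116


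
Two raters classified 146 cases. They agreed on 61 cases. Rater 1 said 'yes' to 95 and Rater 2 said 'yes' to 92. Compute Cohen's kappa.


P_o = 61/146 = 0.417808
P_e = (95*92 + 51*54) / 21316 = 0.539219
kappa = (P_o - P_e) / (1 - P_e)
kappa = (0.417808 - 0.539219) / (1 - 0.539219)
kappa = -0.2635

-0.2635


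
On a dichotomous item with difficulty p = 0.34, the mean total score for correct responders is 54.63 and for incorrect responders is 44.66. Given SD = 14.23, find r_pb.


q = 1 - p = 0.66
rpb = ((M1 - M0) / SD) * sqrt(p * q)
rpb = ((54.63 - 44.66) / 14.23) * sqrt(0.34 * 0.66)
rpb = 0.3319

0.3319


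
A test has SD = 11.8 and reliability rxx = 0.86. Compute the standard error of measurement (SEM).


SEM = SD * sqrt(1 - rxx)
SEM = 11.8 * sqrt(1 - 0.86)
SEM = 11.8 * sqrt(0.14) = 11.8 * 0.374166
SEM = 4.4152

4.4152


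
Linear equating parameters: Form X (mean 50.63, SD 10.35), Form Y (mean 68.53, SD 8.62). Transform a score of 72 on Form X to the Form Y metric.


slope = SD_Y / SD_X = 8.62 / 10.35 ~ 0.8329
intercept = mean_Y - slope * mean_X = 68.53 - (8.62 / 10.35) * 50.63 ~ 26.3628
Y = slope * X + intercept. To avoid rounding drift from the rounded slope/intercept, evaluate the equivalent form Y = mean_Y + SD_Y * (X - mean_X) / SD_X at full precision:
Y = 68.53 + 8.62 * (72 - 50.63) / 10.35
Y = 68.53 + 8.62 * 21.37 / 10.35
Y = 68.53 + 184.2094 / 10.35
Y = 68.53 + 17.798
Y = 86.328

86.328


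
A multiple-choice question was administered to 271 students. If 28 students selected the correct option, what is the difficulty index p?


Item difficulty p = number correct / total examinees
p = 28 / 271
p = 0.1033

0.1033


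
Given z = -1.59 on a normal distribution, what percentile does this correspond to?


CDF(z) = 0.5 * (1 + erf(z/sqrt(2)))
erf(-1.1243) = -0.8882
CDF = 0.0559
Percentile rank = 0.0559 * 100 = 5.59

5.59


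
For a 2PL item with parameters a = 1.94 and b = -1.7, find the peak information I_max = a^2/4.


For 2PL, max info at theta = b = -1.7
I_max = a^2 / 4 = 1.94^2 / 4
= 3.7636 / 4
I_max = 0.9409

0.9409


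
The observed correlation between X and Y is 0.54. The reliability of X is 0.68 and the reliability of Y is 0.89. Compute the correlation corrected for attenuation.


r_corrected = rxy / sqrt(rxx * ryy)
= 0.54 / sqrt(0.68 * 0.89)
= 0.54 / sqrt(0.6052)
= 0.54 / 0.777946
r_corrected = 0.6941

0.6941


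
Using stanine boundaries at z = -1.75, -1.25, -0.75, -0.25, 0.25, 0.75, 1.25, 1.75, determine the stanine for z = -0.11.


Stanine boundaries: [-1.75, -1.25, -0.75, -0.25, 0.25, 0.75, 1.25, 1.75]
z = -0.11
Check each boundary:
  z >= -1.75 -> could be stanine 2
  z >= -1.25 -> could be stanine 3
  z >= -0.75 -> could be stanine 4
  z >= -0.25 -> could be stanine 5
  z < 0.25
  z < 0.75
  z < 1.25
  z < 1.75
Highest qualifying boundary gives stanine = 5

5


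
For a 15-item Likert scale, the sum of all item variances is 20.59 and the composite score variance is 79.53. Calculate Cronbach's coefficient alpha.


alpha = (k/(k-1)) * (1 - sum(si^2)/s_total^2)
= (15/14) * (1 - 20.59/79.53)
alpha = 0.794

0.794


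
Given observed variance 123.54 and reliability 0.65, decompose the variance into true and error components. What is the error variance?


var_true = rxx * var_obs = 0.65 * 123.54 = 80.301
var_error = var_obs - var_true
var_error = 123.54 - 80.301
var_error = 43.239

43.239


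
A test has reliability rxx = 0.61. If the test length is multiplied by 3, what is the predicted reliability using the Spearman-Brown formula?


r_new = (n * rxx) / (1 + (n-1) * rxx)
r_new = (3 * 0.61) / (1 + 2 * 0.61)
r_new = 1.83 / 2.22
r_new = 0.8243

0.8243


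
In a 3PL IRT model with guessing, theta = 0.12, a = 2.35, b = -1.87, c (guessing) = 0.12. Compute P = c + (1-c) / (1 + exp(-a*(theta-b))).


logit = 2.35*(0.12 - -1.87) = 4.6765
P* = 1/(1 + exp(-4.6765)) = 0.9908
P = 0.12 + (1 - 0.12) * 0.9908
P = 0.9919

0.9919


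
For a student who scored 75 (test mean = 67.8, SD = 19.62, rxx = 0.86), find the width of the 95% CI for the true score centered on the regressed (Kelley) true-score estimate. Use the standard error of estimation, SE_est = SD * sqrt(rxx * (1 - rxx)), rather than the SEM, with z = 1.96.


True score estimate = 0.86*75 + 0.14*67.8 = 73.992
SE_est = SD * sqrt(rxx * (1 - rxx)) = 19.62 * sqrt(0.86 * 0.14) = 19.62 * sqrt(0.1204) = 6.807886
CI = T_est +/- z * SE_est, so width = 2 * z * SE_est = 2 * 1.96 * 6.807886
Width = 26.6869

26.6869


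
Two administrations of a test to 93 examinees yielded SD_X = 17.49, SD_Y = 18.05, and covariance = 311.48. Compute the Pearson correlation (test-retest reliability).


r = cov(X,Y) / (SD_X * SD_Y)
r = 311.48 / (17.49 * 18.05)
r = 311.48 / 315.6945
r = 0.9867

0.9867


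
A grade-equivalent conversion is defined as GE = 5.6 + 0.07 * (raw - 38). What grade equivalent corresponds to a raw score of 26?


raw - median = 26 - 38 = -12
slope * diff = 0.07 * -12 = -0.84
GE = 5.6 + -0.84
GE = 4.76

4.76


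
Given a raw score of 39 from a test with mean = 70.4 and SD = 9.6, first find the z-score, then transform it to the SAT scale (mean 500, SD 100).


z = (X - mean) / SD = (39 - 70.4) / 9.6
z = -31.4 / 9.6
z = -3.2708
SAT-scale = SAT = 500 + 100z
Carry z at full precision (z = -31.4 / 9.6) into the conversion:
SAT-scale = 500 + 100 * (-31.4 / 9.6) = 500 + -3140 / 9.6
SAT-scale = 500 + -327.0833
SAT-scale = 172.9167

172.9167


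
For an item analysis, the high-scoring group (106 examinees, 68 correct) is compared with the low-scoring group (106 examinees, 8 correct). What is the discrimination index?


p_upper = 68/106 = 0.6415
p_lower = 8/106 = 0.0755
D = 0.6415 - 0.0755 = 0.566

0.566


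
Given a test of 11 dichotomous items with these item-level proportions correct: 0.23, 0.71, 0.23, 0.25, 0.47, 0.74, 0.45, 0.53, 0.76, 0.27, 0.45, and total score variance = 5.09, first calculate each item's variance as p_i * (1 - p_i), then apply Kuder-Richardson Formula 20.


For each item, compute p_i * q_i:
  Item 1: 0.23 * 0.77 = 0.1771
  Item 2: 0.71 * 0.29 = 0.2059
  Item 3: 0.23 * 0.77 = 0.1771
  Item 4: 0.25 * 0.75 = 0.1875
  Item 5: 0.47 * 0.53 = 0.2491
  Item 6: 0.74 * 0.26 = 0.1924
  Item 7: 0.45 * 0.55 = 0.2475
  Item 8: 0.53 * 0.47 = 0.2491
  Item 9: 0.76 * 0.24 = 0.1824
  Item 10: 0.27 * 0.73 = 0.1971
  Item 11: 0.45 * 0.55 = 0.2475
Sum(p_i * q_i) = 0.1771 + 0.2059 + 0.1771 + 0.1875 + 0.2491 + 0.1924 + 0.2475 + 0.2491 + 0.1824 + 0.1971 + 0.2475 = 2.3127
KR-20 = (k/(k-1)) * (1 - Sum(p_i*q_i) / Var_total)
= (11/10) * (1 - 2.3127/5.09)
= 1.1 * 0.5456
KR-20 = 0.6002

0.6002


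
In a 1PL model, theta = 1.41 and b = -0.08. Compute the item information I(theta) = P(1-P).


P = 1/(1+exp(-(1.41--0.08))) = 0.8161
I = P*(1-P) = 0.8161 * 0.1839
I = 0.1501

0.1501


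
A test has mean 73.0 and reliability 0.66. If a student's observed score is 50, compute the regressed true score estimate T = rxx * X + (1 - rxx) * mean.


T_est = rxx * X + (1 - rxx) * mean
T_est = 0.66 * 50 + 0.34 * 73.0
T_est = 33.0 + 24.82
T_est = 57.82

57.82


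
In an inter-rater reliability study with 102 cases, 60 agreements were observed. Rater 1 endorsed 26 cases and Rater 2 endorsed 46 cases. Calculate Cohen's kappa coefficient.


P_o = 60/102 = 0.588235
P_e = (26*46 + 76*56) / 10404 = 0.524029
kappa = (P_o - P_e) / (1 - P_e)
kappa = (0.588235 - 0.524029) / (1 - 0.524029)
kappa = 0.1349

0.1349


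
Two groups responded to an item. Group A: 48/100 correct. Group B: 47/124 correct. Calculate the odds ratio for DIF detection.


Odds_A = 48/52 = 0.9231
Odds_B = 47/77 = 0.6104
OR = Odds_A / Odds_B = 0.9231 / 0.6104
Exactly, OR = (48 * 77) / (52 * 47) = 3696 / 2444
OR = 1.5123

1.5123
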